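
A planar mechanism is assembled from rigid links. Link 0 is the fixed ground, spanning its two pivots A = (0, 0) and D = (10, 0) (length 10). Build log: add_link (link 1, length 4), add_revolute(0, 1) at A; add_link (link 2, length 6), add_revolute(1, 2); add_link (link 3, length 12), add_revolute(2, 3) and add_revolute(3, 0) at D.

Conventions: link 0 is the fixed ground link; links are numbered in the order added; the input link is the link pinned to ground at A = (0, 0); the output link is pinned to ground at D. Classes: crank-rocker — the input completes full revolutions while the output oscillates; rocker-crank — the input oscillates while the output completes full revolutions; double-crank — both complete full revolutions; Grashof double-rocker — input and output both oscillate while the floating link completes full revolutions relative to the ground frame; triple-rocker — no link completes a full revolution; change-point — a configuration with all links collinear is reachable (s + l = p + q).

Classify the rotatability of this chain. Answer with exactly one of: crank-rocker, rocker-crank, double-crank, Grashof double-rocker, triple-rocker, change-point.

lengths: ground=10, input=4, coupler=6, output=12
sorted: s=4 (shortest), l=12 (longest), p+q=16
s + l = 16 vs p + q = 16
s + l = p + q → change-point (collinear configuration reachable)

change-point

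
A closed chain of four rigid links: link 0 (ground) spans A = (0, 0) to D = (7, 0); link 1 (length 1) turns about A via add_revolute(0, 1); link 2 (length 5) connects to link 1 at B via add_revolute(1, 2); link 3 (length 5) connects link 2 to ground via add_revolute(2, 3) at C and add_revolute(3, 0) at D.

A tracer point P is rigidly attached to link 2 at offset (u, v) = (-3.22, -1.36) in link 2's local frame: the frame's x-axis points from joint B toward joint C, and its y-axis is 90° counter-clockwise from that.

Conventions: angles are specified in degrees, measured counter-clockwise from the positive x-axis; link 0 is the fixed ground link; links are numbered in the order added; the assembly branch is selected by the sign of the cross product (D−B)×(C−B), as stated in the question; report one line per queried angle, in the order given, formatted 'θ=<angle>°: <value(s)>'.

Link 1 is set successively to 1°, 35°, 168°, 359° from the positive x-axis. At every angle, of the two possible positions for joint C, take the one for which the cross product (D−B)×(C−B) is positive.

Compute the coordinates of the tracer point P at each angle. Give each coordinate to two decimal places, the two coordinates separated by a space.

A=(0,0), D=(7.00,0)
θ=1°: B = A + 1.00·(cos1°, sin1°) = (0.9998, 0.0175)
θ=1°: |BD| = 6.0002
θ=1°: circle(B,5.00) ∩ circle(D,5.00): a=3.0001, h=3.9999
θ=1°:   candidates: C₊=(4.0116,4.0086) cross=24.000; C₋=(3.9883,-3.9912) cross=-24.000
θ=1°:   branch + wants cross > 0 → take C=(4.0116,4.0086) (cross=24.000)
θ=1°: ex = (C−B)/|BC| = (0.6023,0.7982); ey = (-0.7982,0.6023)
θ=1°: P = B + -3.22·ex + -1.36·ey = (0.1459,-3.3721)
θ=35°: B = A + 1.00·(cos35°, sin35°) = (0.8192, 0.5736)
θ=35°: |BD| = 6.2074
θ=35°: circle(B,5.00) ∩ circle(D,5.00): a=3.1037, h=3.9201
θ=35°:   candidates: C₊=(4.2718,4.1901) cross=24.334; C₋=(3.5474,-3.6165) cross=-24.334
θ=35°:   branch + wants cross > 0 → take C=(4.2718,4.1901) (cross=24.334)
θ=35°: ex = (C−B)/|BC| = (0.6905,0.7233); ey = (-0.7233,0.6905)
θ=35°: P = B + -3.22·ex + -1.36·ey = (-0.4207,-2.6946)
θ=168°: B = A + 1.00·(cos168°, sin168°) = (-0.9781, 0.2079)
θ=168°: |BD| = 7.9809
θ=168°: circle(B,5.00) ∩ circle(D,5.00): a=3.9904, h=3.0127
θ=168°:   candidates: C₊=(3.0894,3.1157) cross=24.044; C₋=(2.9324,-2.9077) cross=-24.044
θ=168°:   branch + wants cross > 0 → take C=(3.0894,3.1157) (cross=24.044)
θ=168°: ex = (C−B)/|BC| = (0.8135,0.5815); ey = (-0.5815,0.8135)
θ=168°: P = B + -3.22·ex + -1.36·ey = (-2.8067,-2.7711)
θ=359°: B = A + 1.00·(cos359°, sin359°) = (0.9998, -0.0175)
θ=359°: |BD| = 6.0002
θ=359°: circle(B,5.00) ∩ circle(D,5.00): a=3.0001, h=3.9999
θ=359°:   candidates: C₊=(3.9883,3.9912) cross=24.000; C₋=(4.0116,-4.0086) cross=-24.000
θ=359°:   branch + wants cross > 0 → take C=(3.9883,3.9912) (cross=24.000)
θ=359°: ex = (C−B)/|BC| = (0.5977,0.8017); ey = (-0.8017,0.5977)
θ=359°: P = B + -3.22·ex + -1.36·ey = (0.1656,-3.4119)

θ=1°: 0.15 -3.37
θ=35°: -0.42 -2.69
θ=168°: -2.81 -2.77
θ=359°: 0.17 -3.41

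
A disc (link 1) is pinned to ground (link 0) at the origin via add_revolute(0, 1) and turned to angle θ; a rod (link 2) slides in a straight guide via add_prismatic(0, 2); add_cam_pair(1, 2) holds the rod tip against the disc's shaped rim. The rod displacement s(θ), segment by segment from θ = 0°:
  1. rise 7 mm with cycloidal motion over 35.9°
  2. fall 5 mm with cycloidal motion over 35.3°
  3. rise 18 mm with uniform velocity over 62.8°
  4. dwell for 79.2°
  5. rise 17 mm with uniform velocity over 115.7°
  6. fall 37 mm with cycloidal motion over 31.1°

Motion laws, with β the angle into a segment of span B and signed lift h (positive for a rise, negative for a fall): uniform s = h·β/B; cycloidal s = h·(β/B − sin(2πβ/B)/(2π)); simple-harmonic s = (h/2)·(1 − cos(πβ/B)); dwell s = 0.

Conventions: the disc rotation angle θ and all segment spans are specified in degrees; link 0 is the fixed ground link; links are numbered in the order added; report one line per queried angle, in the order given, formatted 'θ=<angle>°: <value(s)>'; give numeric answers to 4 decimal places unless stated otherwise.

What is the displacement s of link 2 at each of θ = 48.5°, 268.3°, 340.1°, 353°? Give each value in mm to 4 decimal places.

segment 1 (0° to 35.9°, cycloidal, h = 7) is passed completely: s = 0.0000 + (7) = 7.0000
θ = 48.5° falls in segment 2 (35.9° to 71.2°, cycloidal, h = -5): β = 48.5 − 35.9 = 12.6°, B = 35.3°; Δs = -5·(0.3569 − sin(2π·0.3569)/(2π)) = -1.1619; s = 7.0000 − 1.1619 = 5.8381
segment 2 (35.9° to 71.2°, cycloidal, h = -5) is passed completely: s = 7.0000 + (-5) = 2.0000
segment 3 (71.2° to 134°, uniform, h = 18) is passed completely: s = 2.0000 + (18) = 20.0000
segment 4 (134° to 213.2°, dwell): s unchanged at 20.0000
θ = 268.3° falls in segment 5 (213.2° to 328.9°, uniform, h = 17): β = 268.3 − 213.2 = 55.1°, B = 115.7°; Δs = 17·55.1/115.7 = 8.0959; s = 20.0000 + 8.0959 = 28.0959
segment 5 (213.2° to 328.9°, uniform, h = 17) is passed completely: s = 20.0000 + (17) = 37.0000
θ = 340.1° falls in segment 6 (328.9° to 360°, cycloidal, h = -37): β = 340.1 − 328.9 = 11.2°, B = 31.1°; Δs = -37·(0.3601 − sin(2π·0.3601)/(2π)) = -8.7904; s = 37.0000 − 8.7904 = 28.2096
θ = 353° falls in segment 6 (328.9° to 360°, cycloidal, h = -37): β = 353 − 328.9 = 24.1°, B = 31.1°; Δs = -37·(0.7749 − sin(2π·0.7749)/(2π)) = -34.4887; s = 37.0000 − 34.4887 = 2.5113

θ=48.5°: 5.8381
θ=268.3°: 28.0959
θ=340.1°: 28.2096
θ=353°: 2.5113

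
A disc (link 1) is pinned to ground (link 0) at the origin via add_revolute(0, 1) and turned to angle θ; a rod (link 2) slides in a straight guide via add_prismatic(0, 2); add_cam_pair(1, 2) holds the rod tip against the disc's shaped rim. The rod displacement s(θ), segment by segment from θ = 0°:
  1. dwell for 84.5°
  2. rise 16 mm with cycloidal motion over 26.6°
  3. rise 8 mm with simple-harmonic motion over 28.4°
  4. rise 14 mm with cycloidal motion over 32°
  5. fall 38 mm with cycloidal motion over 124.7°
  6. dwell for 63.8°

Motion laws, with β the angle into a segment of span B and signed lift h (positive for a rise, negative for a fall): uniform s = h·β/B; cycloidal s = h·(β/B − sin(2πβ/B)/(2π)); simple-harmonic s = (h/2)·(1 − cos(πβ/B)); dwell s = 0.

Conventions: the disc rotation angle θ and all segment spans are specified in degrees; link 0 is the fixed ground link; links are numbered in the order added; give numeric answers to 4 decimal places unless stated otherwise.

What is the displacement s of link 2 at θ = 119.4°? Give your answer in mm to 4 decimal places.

segment 1 (0° to 84.5°, dwell): s unchanged at 0.0000
segment 2 (84.5° to 111.1°, cycloidal, h = 16) is passed completely: s = 0.0000 + (16) = 16.0000
θ = 119.4° falls in segment 3 (111.1° to 139.5°, simple-harmonic, h = 8): β = 119.4 − 111.1 = 8.3°, B = 28.4°; Δs = 8/2·(1 − cos(π·0.2923)) = 1.5708; s = 16.0000 + 1.5708 = 17.5708

17.5708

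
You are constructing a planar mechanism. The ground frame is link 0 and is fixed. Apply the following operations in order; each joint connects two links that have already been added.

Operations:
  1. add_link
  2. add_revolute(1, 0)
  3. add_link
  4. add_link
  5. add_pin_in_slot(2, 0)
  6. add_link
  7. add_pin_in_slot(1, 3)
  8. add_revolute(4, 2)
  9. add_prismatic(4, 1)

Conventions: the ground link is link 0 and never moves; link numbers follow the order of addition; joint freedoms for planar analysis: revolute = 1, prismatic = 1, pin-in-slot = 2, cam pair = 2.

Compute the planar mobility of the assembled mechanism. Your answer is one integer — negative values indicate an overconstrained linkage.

(L,J1,J2)=(1,0,0); link0 fixed
link1: (2,0,0)
R 1-0 [J1]: (2,1,0)
link2: (3,1,0)
link3: (4,1,0)
PS 2-0 [J2]: (4,1,1)
link4: (5,1,1)
PS 1-3 [J2]: (5,1,2)
R 4-2 [J1]: (5,2,2)
P 4-1 [J1]: (5,3,2)
Grübler: 3·4 − 2·3 − 2 = 4

M = 4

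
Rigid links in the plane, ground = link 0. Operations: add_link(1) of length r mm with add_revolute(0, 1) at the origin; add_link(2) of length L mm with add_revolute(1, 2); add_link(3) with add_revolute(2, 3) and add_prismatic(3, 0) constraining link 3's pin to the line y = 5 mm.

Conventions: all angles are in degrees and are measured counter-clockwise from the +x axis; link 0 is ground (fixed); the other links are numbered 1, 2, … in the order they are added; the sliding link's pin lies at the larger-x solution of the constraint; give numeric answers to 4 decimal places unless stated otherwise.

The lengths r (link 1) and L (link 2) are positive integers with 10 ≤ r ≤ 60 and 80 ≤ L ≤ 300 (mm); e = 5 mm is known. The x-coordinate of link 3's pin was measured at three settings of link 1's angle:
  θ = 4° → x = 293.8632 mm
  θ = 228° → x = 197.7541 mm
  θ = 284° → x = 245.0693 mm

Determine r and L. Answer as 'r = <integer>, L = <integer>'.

constraint per measurement: (x − r cos θ)² + (r sin θ − e)² = L²
subtracting the θ₁ and θ₂ equations cancels the r² and L² terms:
r = (x₁² − x₂²) / (2[(x₁cos θ₁ + e sin θ₁) − (x₂cos θ₂ + e sin θ₂)]) = 55.0000 → r = 55
L² = (x₁ − r cos θ₁)² + (r sin θ₁ − e)² = 57121.0042 → L = 239.0000 → L = 239
check at θ₃=284°: x = 245.0693 (printed 245.0693) ✓

r = 55, L = 239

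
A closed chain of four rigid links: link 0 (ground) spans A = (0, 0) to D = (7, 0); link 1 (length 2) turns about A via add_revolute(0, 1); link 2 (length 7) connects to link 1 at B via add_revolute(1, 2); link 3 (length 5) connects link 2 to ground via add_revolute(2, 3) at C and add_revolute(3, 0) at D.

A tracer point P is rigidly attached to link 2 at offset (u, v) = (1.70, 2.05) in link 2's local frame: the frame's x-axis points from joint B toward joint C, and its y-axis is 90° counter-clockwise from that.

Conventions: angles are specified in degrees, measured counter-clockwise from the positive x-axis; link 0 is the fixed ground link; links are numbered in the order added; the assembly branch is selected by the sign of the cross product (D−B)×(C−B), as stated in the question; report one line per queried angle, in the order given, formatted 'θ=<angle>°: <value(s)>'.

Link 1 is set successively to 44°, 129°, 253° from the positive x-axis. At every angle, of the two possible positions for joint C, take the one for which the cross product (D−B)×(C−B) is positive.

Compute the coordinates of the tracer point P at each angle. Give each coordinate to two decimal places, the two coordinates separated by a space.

A=(0,0), D=(7.00,0)
θ=44°: B = A + 2.00·(cos44°, sin44°) = (1.4387, 1.3893)
θ=44°: |BD| = 5.7322
θ=44°: circle(B,7.00) ∩ circle(D,5.00): a=4.9595, h=4.9399
θ=44°:   candidates: C₊=(7.4476,4.9799) cross=28.317; C₋=(5.0531,-4.6054) cross=-28.317
θ=44°:   branch + wants cross > 0 → take C=(7.4476,4.9799) (cross=28.317)
θ=44°: ex = (C−B)/|BC| = (0.8584,0.5129); ey = (-0.5129,0.8584)
θ=44°: P = B + 1.70·ex + 2.05·ey = (1.8465,4.0211)
θ=129°: B = A + 2.00·(cos129°, sin129°) = (-1.2586, 1.5543)
θ=129°: |BD| = 8.4036
θ=129°: circle(B,7.00) ∩ circle(D,5.00): a=5.6298, h=4.1600
θ=129°:   candidates: C₊=(5.0434,4.6013) cross=34.959; C₋=(3.5046,-3.5752) cross=-34.959
θ=129°:   branch + wants cross > 0 → take C=(5.0434,4.6013) (cross=34.959)
θ=129°: ex = (C−B)/|BC| = (0.9003,0.4353); ey = (-0.4353,0.9003)
θ=129°: P = B + 1.70·ex + 2.05·ey = (-0.6205,4.1399)
θ=253°: B = A + 2.00·(cos253°, sin253°) = (-0.5847, -1.9126)
θ=253°: |BD| = 7.8222
θ=253°: circle(B,7.00) ∩ circle(D,5.00): a=5.4452, h=4.3989
θ=253°:   candidates: C₊=(3.6196,3.6841) cross=34.409; C₋=(5.7707,-4.8465) cross=-34.409
θ=253°:   branch + wants cross > 0 → take C=(3.6196,3.6841) (cross=34.409)
θ=253°: ex = (C−B)/|BC| = (0.6006,0.7995); ey = (-0.7995,0.6006)
θ=253°: P = B + 1.70·ex + 2.05·ey = (-1.2027,0.6779)

θ=44°: 1.85 4.02
θ=129°: -0.62 4.14
θ=253°: -1.20 0.68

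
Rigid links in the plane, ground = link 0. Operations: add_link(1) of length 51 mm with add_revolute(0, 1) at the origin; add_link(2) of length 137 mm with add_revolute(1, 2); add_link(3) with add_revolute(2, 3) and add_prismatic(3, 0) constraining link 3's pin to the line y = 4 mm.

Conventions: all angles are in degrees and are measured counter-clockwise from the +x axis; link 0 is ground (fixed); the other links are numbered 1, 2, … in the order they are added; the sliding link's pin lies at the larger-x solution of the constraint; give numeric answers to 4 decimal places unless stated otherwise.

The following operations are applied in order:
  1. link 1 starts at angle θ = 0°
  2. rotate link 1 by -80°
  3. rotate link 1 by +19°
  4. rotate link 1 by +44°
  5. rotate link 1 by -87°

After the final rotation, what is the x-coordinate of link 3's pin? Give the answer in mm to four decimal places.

geometry: r = 51 mm, L = 137 mm, e = 4 mm; θ starts at 0°
rotate link 1 by -80°: θ ← 0° -80° = -80°
rotate link 1 by +19°: θ ← -80° +19° = -61°
rotate link 1 by +44°: θ ← -61° +44° = -17°
rotate link 1 by -87°: θ ← -17° -87° = -104°
crank pin P = (r cos θ, r sin θ) = (-12.338017, -49.485082)
h = r sin θ − e = -49.485082 − 4 = -53.485082
x = r cos θ + √(L² − h²) = -12.338017 + 126.128292 = 113.790275

113.7903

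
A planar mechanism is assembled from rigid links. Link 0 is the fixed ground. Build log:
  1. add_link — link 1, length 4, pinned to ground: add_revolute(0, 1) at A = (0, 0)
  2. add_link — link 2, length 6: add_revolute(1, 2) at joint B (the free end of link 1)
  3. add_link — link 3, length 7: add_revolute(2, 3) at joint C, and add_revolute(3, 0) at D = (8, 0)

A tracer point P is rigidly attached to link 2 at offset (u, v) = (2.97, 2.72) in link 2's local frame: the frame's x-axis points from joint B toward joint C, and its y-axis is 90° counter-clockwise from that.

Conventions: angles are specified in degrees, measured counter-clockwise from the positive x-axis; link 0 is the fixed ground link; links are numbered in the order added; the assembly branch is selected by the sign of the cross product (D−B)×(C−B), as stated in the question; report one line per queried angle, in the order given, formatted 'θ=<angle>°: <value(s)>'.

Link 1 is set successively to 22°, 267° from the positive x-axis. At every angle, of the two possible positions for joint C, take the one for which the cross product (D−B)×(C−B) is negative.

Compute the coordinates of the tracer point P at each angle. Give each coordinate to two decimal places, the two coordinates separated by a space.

A=(0,0), D=(8.00,0)
θ=22°: B = A + 4.00·(cos22°, sin22°) = (3.7087, 1.4984)
θ=22°: |BD| = 4.5454
θ=22°: circle(B,6.00) ∩ circle(D,7.00): a=0.8426, h=5.9405
θ=22°:   candidates: C₊=(6.4626,6.8291) cross=27.002; C₋=(2.5459,-4.3878) cross=-27.002
θ=22°:   branch - wants cross < 0 → take C=(2.5459,-4.3878) (cross=-27.002)
θ=22°: ex = (C−B)/|BC| = (-0.1938,-0.9810); ey = (0.9810,-0.1938)
θ=22°: P = B + 2.97·ex + 2.72·ey = (5.8016,-1.9424)
θ=267°: B = A + 4.00·(cos267°, sin267°) = (-0.2093, -3.9945)
θ=267°: |BD| = 9.1296
θ=267°: circle(B,6.00) ∩ circle(D,7.00): a=3.8528, h=4.5995
θ=267°:   candidates: C₊=(1.2427,1.8271) cross=41.992; C₋=(5.2676,-6.4447) cross=-41.992
θ=267°:   branch - wants cross < 0 → take C=(5.2676,-6.4447) (cross=-41.992)
θ=267°: ex = (C−B)/|BC| = (0.9128,-0.4084); ey = (0.4084,0.9128)
θ=267°: P = B + 2.97·ex + 2.72·ey = (3.6125,-2.7245)

θ=22°: 5.80 -1.94
θ=267°: 3.61 -2.72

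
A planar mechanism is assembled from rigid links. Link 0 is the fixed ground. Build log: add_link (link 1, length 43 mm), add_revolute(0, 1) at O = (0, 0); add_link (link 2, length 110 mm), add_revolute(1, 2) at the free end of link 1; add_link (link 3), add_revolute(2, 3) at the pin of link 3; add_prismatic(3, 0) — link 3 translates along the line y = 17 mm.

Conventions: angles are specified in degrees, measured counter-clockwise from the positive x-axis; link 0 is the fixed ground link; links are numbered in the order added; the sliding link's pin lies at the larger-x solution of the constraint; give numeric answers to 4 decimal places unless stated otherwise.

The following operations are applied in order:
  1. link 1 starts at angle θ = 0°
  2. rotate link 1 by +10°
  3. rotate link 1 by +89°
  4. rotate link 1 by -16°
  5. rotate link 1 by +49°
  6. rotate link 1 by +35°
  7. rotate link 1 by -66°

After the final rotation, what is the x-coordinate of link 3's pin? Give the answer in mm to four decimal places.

geometry: r = 43 mm, L = 110 mm, e = 17 mm; θ starts at 0°
rotate link 1 by +10°: θ ← 0° +10° = 10°
rotate link 1 by +89°: θ ← 10° +89° = 99°
rotate link 1 by -16°: θ ← 99° -16° = 83°
rotate link 1 by +49°: θ ← 83° +49° = 132°
rotate link 1 by +35°: θ ← 132° +35° = 167°
rotate link 1 by -66°: θ ← 167° -66° = 101°
crank pin P = (r cos θ, r sin θ) = (-8.204787, 42.209969)
h = r sin θ − e = 42.209969 − 17 = 25.209969
x = r cos θ + √(L² − h²) = -8.204787 + 107.072207 = 98.867420

98.8674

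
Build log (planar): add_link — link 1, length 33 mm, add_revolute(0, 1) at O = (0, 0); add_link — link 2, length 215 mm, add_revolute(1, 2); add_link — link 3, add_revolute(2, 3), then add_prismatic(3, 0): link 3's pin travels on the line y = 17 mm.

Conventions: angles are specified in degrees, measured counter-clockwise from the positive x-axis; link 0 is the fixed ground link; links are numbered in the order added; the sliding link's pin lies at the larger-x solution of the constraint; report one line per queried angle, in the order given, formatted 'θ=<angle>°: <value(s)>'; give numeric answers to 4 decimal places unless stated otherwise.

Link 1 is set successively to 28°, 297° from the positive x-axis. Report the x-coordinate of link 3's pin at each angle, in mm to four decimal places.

geometry: r = 33 mm, L = 215 mm, e = 17 mm
θ=28°: crank pin P = (r cos θ, r sin θ) = (29.137271, 15.492562)
θ=28°: h = r sin θ − e = 15.492562 − 17 = -1.507438
θ=28°: x = r cos θ + √(L² − h²) = 29.137271 + 214.994715 = 244.131986
θ=297°: crank pin P = (r cos θ, r sin θ) = (14.981686, -29.403215)
θ=297°: h = r sin θ − e = -29.403215 − 17 = -46.403215
θ=297°: x = r cos θ + √(L² − h²) = 14.981686 + 209.932707 = 224.914394

θ=28°: 244.1320
θ=297°: 224.9144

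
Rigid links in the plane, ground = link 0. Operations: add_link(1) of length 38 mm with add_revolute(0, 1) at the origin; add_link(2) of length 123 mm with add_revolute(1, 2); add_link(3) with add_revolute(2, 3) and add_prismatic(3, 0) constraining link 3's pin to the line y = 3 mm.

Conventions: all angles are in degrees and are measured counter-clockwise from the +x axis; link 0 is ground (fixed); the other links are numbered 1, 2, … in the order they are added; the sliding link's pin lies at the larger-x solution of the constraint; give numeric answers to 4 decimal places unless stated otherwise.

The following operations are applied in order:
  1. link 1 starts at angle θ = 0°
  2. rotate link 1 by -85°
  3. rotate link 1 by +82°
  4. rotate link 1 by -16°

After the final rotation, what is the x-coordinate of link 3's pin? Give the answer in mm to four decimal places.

geometry: r = 38 mm, L = 123 mm, e = 3 mm; θ starts at 0°
rotate link 1 by -85°: θ ← 0° -85° = -85°
rotate link 1 by +82°: θ ← -85° +82° = -3°
rotate link 1 by -16°: θ ← -3° -16° = -19°
crank pin P = (r cos θ, r sin θ) = (35.929706, -12.371590)
h = r sin θ − e = -12.371590 − 3 = -15.371590
x = r cos θ + √(L² − h²) = 35.929706 + 122.035709 = 157.965415

157.9654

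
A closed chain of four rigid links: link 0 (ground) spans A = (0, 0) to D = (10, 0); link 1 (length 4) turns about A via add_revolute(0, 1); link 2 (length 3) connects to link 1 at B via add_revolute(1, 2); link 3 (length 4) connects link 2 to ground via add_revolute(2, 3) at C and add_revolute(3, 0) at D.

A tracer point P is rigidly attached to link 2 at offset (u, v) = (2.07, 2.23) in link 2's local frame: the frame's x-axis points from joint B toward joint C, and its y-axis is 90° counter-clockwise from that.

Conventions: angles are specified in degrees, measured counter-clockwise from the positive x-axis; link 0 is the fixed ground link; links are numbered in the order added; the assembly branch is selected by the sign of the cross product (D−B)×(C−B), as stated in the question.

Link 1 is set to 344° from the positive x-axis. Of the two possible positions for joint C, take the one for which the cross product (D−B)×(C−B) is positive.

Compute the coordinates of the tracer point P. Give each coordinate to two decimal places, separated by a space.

A=(0,0), D=(10.00,0)
B = A + 4.00·(cos344°, sin344°) = (3.8450, -1.1025)
|BD| = 6.2529
circle(B,3.00) ∩ circle(D,4.00): a=2.5667, h=1.5530
  candidates: C₊=(6.0977,0.8787) cross=9.711; C₋=(6.6454,-2.1787) cross=-9.711
  branch + wants cross > 0 → take C=(6.0977,0.8787) (cross=9.711)
ex = (C−B)/|BC| = (0.7509,0.6604); ey = (-0.6604,0.7509)
P = B + 2.07·ex + 2.23·ey = (3.9266,1.9390)

3.93 1.94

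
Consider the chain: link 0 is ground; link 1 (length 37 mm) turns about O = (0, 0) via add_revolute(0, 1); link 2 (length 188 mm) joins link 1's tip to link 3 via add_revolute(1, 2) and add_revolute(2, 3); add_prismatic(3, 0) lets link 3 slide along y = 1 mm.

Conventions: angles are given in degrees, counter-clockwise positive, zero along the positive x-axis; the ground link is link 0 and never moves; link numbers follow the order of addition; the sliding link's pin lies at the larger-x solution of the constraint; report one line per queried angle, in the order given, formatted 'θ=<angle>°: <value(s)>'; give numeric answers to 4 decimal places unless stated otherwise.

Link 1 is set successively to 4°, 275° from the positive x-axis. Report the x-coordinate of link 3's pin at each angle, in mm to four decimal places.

geometry: r = 37 mm, L = 188 mm, e = 1 mm
θ=4°: crank pin P = (r cos θ, r sin θ) = (36.909870, 2.580990)
θ=4°: h = r sin θ − e = 2.580990 − 1 = 1.580990
θ=4°: x = r cos θ + √(L² − h²) = 36.909870 + 187.993352 = 224.903222
θ=275°: crank pin P = (r cos θ, r sin θ) = (3.224762, -36.859204)
θ=275°: h = r sin θ − e = -36.859204 − 1 = -37.859204
θ=275°: x = r cos θ + √(L² − h²) = 3.224762 + 184.148529 = 187.373291

θ=4°: 224.9032
θ=275°: 187.3733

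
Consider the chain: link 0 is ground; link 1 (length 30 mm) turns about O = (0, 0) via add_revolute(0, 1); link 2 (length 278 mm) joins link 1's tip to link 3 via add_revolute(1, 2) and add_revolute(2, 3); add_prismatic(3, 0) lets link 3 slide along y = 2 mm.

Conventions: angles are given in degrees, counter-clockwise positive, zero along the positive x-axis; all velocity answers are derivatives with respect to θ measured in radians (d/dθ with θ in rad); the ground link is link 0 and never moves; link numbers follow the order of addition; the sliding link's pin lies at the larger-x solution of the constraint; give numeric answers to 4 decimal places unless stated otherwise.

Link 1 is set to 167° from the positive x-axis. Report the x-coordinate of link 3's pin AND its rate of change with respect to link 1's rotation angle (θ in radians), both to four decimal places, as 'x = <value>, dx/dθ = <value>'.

geometry: r = 30 mm, L = 278 mm, e = 2 mm
crank pin P = (r cos θ, r sin θ) = (-29.231102, 6.748532)
h = r sin θ − e = 6.748532 − 2 = 4.748532
x = r cos θ + √(L² − h²) = -29.231102 + 277.959442 = 248.728340
dx/dθ = −r sin θ − h·r cos θ/√(L² − h²) (θ in radians; h = 4.748532) = -6.249161

x = 248.7283, dx/dθ = -6.2492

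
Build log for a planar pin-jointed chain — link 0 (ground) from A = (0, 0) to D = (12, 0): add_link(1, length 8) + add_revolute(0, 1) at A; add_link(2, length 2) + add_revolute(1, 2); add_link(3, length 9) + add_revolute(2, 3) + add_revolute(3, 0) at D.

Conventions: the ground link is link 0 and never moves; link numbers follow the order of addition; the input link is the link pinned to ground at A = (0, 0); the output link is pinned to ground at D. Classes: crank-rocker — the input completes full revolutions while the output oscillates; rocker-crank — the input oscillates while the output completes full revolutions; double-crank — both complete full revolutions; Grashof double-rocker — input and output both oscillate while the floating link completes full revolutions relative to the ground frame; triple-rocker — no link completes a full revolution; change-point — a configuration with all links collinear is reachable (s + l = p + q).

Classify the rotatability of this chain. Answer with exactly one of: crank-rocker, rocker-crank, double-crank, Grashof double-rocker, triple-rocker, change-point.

lengths: ground=12, input=8, coupler=2, output=9
sorted: s=2 (shortest), l=12 (longest), p+q=17
s + l = 14 vs p + q = 17
s + l < p + q (Grashof) with shortest = coupler link → Grashof double-rocker

Grashof double-rocker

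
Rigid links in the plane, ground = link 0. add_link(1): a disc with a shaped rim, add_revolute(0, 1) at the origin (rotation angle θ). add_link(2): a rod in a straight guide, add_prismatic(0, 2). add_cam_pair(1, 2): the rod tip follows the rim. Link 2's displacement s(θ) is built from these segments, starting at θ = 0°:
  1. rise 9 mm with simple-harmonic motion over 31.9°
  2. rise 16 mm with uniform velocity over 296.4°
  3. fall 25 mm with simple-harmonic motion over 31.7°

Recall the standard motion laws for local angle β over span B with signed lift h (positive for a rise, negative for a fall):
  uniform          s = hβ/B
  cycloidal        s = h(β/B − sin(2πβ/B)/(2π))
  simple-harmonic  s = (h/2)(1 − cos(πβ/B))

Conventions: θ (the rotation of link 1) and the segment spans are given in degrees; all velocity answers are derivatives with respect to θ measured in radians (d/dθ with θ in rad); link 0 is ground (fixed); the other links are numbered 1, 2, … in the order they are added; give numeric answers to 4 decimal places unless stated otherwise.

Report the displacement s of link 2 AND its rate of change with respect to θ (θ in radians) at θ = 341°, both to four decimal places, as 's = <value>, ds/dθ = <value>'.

segment 1 (0° to 31.9°, simple-harmonic, h = 9) is passed completely: s = 0.0000 + (9) = 9.0000
segment 2 (31.9° to 328.3°, uniform, h = 16) is passed completely: s = 9.0000 + (16) = 25.0000
θ = 341° falls in segment 3 (328.3° to 360°, simple-harmonic, h = -25): β = 341 − 328.3 = 12.7°, B = 31.7°; Δs = -25/2·(1 − cos(π·0.4006)) = -8.6609; s = 25.0000 − 8.6609 = 16.3391
velocity in seg [328.3°–360°] (simple-harmonic), θ in radians: β = 12.7° = 0.2217 rad, B = 31.7° = 0.5533 rad; ds/dθ = (πh/(2B)) sin(πβ/B) = (π·(-25)/(2·0.5533)) sin(π·0.4006) = -67.547352 mm/rad

s = 16.3391, ds/dθ = -67.5474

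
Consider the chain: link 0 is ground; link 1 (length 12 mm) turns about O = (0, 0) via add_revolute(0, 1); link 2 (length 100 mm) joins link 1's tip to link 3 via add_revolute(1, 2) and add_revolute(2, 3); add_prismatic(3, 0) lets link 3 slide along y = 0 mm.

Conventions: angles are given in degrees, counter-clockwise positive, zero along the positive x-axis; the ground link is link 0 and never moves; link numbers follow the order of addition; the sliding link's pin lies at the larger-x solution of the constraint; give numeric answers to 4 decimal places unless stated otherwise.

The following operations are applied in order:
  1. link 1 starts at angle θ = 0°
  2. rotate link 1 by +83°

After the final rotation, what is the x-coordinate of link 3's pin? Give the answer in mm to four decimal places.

geometry: r = 12 mm, L = 100 mm, e = 0 mm; θ starts at 0°
rotate link 1 by +83°: θ ← 0° +83° = 83°
crank pin P = (r cos θ, r sin θ) = (1.462432, 11.910554)
h = r sin θ − e = 11.910554 − 0 = 11.910554
x = r cos θ + √(L² − h²) = 1.462432 + 99.288160 = 100.750592

100.7506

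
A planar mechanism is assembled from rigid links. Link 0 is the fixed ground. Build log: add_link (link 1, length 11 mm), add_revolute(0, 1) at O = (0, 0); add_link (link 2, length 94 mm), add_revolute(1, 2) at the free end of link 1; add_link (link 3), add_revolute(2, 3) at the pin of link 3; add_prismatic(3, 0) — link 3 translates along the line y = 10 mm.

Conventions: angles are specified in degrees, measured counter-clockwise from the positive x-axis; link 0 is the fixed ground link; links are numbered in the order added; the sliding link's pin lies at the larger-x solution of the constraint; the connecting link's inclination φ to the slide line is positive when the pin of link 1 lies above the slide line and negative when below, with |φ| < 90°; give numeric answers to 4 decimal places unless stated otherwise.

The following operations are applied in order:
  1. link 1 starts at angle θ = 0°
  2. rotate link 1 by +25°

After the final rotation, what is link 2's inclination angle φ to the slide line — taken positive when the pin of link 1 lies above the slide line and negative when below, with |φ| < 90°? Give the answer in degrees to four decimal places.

geometry: r = 11 mm, L = 94 mm, e = 10 mm; θ starts at 0°
rotate link 1 by +25°: θ ← 0° +25° = 25°
h = r sin θ − e = 4.648801 − 10 = -5.351199
sin φ = h / L = -5.351199 / 94 = -0.05692765
φ = arcsin(-0.05692765) = -3.263478°

-3.2635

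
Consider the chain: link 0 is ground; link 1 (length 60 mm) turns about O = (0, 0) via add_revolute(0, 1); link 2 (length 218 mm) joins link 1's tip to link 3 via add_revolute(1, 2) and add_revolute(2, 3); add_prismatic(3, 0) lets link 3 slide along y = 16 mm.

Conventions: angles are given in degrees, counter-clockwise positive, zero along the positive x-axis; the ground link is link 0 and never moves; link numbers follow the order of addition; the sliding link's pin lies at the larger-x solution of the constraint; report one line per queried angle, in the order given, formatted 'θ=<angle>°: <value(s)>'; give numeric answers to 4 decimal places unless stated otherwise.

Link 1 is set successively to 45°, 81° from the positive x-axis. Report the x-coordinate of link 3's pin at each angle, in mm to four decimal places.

geometry: r = 60 mm, L = 218 mm, e = 16 mm
θ=45°: crank pin P = (r cos θ, r sin θ) = (42.426407, 42.426407)
θ=45°: h = r sin θ − e = 42.426407 − 16 = 26.426407
θ=45°: x = r cos θ + √(L² − h²) = 42.426407 + 216.392340 = 258.818747
θ=81°: crank pin P = (r cos θ, r sin θ) = (9.386068, 59.261300)
θ=81°: h = r sin θ − e = 59.261300 − 16 = 43.261300
θ=81°: x = r cos θ + √(L² − h²) = 9.386068 + 213.664363 = 223.050431

θ=45°: 258.8187
θ=81°: 223.0504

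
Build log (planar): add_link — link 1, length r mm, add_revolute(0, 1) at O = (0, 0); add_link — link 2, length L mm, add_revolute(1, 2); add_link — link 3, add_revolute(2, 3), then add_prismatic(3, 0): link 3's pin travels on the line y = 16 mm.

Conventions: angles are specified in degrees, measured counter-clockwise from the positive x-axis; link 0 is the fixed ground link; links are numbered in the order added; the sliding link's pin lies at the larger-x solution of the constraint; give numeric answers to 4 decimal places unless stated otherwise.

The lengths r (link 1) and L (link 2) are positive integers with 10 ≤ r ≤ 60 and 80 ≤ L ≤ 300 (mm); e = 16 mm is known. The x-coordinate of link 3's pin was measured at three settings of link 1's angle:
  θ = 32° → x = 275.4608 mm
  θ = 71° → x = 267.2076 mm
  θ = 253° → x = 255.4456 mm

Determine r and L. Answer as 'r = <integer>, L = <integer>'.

constraint per measurement: (x − r cos θ)² + (r sin θ − e)² = L²
subtracting the θ₁ and θ₂ equations cancels the r² and L² terms:
r = (x₁² − x₂²) / (2[(x₁cos θ₁ + e sin θ₁) − (x₂cos θ₂ + e sin θ₂)]) = 16.0001 → r = 16
L² = (x₁ − r cos θ₁)² + (r sin θ₁ − e)² = 68644.0054 → L = 262.0000 → L = 262
check at θ₃=253°: x = 255.4456 (printed 255.4456) ✓

r = 16, L = 262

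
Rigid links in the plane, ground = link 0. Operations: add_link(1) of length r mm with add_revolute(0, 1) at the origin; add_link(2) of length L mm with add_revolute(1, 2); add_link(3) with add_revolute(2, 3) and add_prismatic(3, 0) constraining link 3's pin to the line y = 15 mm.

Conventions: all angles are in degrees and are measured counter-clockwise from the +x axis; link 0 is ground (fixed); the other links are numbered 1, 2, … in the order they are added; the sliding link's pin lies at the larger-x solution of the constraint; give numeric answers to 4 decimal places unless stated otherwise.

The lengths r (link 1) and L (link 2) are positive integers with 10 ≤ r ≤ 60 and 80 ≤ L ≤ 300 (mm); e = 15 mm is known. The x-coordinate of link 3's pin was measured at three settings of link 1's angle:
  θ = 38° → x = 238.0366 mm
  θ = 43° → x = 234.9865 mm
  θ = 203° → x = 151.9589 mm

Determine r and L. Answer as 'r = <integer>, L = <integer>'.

constraint per measurement: (x − r cos θ)² + (r sin θ − e)² = L²
subtracting the θ₁ and θ₂ equations cancels the r² and L² terms:
r = (x₁² − x₂²) / (2[(x₁cos θ₁ + e sin θ₁) − (x₂cos θ₂ + e sin θ₂)]) = 49.0001 → r = 49
L² = (x₁ − r cos θ₁)² + (r sin θ₁ − e)² = 40000.0113 → L = 200.0000 → L = 200
check at θ₃=203°: x = 151.9589 (printed 151.9589) ✓

r = 49, L = 200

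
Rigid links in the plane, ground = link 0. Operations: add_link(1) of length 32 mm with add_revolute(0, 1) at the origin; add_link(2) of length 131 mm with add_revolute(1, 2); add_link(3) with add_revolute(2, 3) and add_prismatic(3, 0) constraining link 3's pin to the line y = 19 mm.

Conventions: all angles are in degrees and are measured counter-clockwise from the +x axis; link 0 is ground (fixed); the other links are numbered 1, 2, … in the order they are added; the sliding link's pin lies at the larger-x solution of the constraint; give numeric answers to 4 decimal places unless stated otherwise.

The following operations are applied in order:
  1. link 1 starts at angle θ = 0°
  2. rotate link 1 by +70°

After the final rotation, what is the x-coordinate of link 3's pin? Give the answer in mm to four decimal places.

geometry: r = 32 mm, L = 131 mm, e = 19 mm; θ starts at 0°
rotate link 1 by +70°: θ ← 0° +70° = 70°
crank pin P = (r cos θ, r sin θ) = (10.944645, 30.070164)
h = r sin θ − e = 30.070164 − 19 = 11.070164
x = r cos θ + √(L² − h²) = 10.944645 + 130.531419 = 141.476064

141.4761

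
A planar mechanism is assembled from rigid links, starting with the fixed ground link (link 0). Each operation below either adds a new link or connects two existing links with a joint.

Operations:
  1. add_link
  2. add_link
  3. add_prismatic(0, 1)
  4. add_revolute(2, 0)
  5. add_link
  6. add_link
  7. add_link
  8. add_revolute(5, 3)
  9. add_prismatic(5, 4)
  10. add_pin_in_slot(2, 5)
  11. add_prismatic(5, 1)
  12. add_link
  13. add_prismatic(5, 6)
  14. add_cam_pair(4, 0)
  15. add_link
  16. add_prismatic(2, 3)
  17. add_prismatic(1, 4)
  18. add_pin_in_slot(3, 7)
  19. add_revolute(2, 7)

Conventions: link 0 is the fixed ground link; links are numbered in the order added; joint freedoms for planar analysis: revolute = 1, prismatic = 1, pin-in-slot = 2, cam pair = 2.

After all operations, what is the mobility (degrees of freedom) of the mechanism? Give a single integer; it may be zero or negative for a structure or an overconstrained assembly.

L=1 J1=0 J2=0
add link → L=2 J1=0 J2=0
add link → L=3 J1=0 J2=0
P@0,1 dof=1 J1 → L=3 J1=1 J2=0
R@2,0 dof=1 J1 → L=3 J1=2 J2=0
add link → L=4 J1=2 J2=0
add link → L=5 J1=2 J2=0
add link → L=6 J1=2 J2=0
R@5,3 dof=1 J1 → L=6 J1=3 J2=0
P@5,4 dof=1 J1 → L=6 J1=4 J2=0
PS@2,5 dof=2 J2 → L=6 J1=4 J2=1
P@5,1 dof=1 J1 → L=6 J1=5 J2=1
add link → L=7 J1=5 J2=1
P@5,6 dof=1 J1 → L=7 J1=6 J2=1
C@4,0 dof=2 J2 → L=7 J1=6 J2=2
add link → L=8 J1=6 J2=2
P@2,3 dof=1 J1 → L=8 J1=7 J2=2
P@1,4 dof=1 J1 → L=8 J1=8 J2=2
PS@3,7 dof=2 J2 → L=8 J1=8 J2=3
R@2,7 dof=1 J1 → L=8 J1=9 J2=3
M=3(L−1)−2J1−J2=3·7−2·9−3=0

M = 0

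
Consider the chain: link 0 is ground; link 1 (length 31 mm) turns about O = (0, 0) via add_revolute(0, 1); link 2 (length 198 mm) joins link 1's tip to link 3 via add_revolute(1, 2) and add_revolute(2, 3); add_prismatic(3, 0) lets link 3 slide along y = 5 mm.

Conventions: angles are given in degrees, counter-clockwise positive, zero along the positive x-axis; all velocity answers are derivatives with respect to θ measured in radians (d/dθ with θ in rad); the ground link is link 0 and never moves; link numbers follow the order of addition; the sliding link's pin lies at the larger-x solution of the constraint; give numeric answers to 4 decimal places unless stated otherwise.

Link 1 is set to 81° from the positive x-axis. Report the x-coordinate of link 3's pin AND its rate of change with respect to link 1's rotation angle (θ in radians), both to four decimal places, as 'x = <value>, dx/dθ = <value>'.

geometry: r = 31 mm, L = 198 mm, e = 5 mm
crank pin P = (r cos θ, r sin θ) = (4.849468, 30.618339)
h = r sin θ − e = 30.618339 − 5 = 25.618339
x = r cos θ + √(L² − h²) = 4.849468 + 196.335684 = 201.185152
dx/dθ = −r sin θ − h·r cos θ/√(L² − h²) (θ in radians; h = 25.618339) = -31.251109

x = 201.1852, dx/dθ = -31.2511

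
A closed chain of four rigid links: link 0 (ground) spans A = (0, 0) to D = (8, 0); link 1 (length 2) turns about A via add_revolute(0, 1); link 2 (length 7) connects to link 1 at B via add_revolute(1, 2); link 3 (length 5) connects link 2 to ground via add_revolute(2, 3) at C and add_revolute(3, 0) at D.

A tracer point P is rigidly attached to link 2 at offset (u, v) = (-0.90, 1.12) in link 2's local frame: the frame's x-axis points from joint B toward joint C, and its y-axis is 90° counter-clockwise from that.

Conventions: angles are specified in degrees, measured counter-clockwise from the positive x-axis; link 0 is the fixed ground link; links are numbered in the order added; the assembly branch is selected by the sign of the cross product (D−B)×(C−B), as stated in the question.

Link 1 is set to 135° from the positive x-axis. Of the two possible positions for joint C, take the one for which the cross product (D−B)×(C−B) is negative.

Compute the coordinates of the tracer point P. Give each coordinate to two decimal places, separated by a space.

A=(0,0), D=(8.00,0)
B = A + 2.00·(cos135°, sin135°) = (-1.4142, 1.4142)
|BD| = 9.5198
circle(B,7.00) ∩ circle(D,5.00): a=6.0204, h=3.5713
  candidates: C₊=(5.0700,4.0515) cross=33.998; C₋=(4.0089,-3.0118) cross=-33.998
  branch - wants cross < 0 → take C=(4.0089,-3.0118) (cross=-33.998)
ex = (C−B)/|BC| = (0.7747,-0.6323); ey = (0.6323,0.7747)
P = B + -0.90·ex + 1.12·ey = (-1.4033,2.8510)

-1.40 2.85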